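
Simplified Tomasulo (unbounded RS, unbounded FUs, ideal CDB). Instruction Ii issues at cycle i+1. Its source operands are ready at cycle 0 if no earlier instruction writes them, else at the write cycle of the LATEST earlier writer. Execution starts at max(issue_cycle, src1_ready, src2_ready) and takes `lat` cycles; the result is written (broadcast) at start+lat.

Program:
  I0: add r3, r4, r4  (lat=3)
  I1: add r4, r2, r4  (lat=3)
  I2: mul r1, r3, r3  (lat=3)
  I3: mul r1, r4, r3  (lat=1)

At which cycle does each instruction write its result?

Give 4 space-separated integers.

I0 add r3: issue@1 deps=(None,None) exec_start@1 write@4
I1 add r4: issue@2 deps=(None,None) exec_start@2 write@5
I2 mul r1: issue@3 deps=(0,0) exec_start@4 write@7
I3 mul r1: issue@4 deps=(1,0) exec_start@5 write@6

Answer: 4 5 7 6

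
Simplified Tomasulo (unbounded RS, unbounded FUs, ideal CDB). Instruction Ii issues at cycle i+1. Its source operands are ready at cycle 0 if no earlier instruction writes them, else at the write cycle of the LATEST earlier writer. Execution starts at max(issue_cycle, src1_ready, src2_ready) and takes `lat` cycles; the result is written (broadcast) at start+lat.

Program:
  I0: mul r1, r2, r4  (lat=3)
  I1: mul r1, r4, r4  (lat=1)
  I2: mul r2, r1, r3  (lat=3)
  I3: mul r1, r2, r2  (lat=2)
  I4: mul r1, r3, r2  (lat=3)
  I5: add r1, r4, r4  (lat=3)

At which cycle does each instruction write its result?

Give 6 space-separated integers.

Answer: 4 3 6 8 9 9

Derivation:
I0 mul r1: issue@1 deps=(None,None) exec_start@1 write@4
I1 mul r1: issue@2 deps=(None,None) exec_start@2 write@3
I2 mul r2: issue@3 deps=(1,None) exec_start@3 write@6
I3 mul r1: issue@4 deps=(2,2) exec_start@6 write@8
I4 mul r1: issue@5 deps=(None,2) exec_start@6 write@9
I5 add r1: issue@6 deps=(None,None) exec_start@6 write@9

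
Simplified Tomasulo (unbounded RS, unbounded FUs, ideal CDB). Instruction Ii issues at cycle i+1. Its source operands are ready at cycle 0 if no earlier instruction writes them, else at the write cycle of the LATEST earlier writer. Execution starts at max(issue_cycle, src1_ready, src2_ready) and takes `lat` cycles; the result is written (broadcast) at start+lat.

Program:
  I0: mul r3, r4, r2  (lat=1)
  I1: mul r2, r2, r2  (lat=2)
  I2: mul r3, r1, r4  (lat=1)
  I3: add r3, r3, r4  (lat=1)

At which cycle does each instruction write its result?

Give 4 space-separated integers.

I0 mul r3: issue@1 deps=(None,None) exec_start@1 write@2
I1 mul r2: issue@2 deps=(None,None) exec_start@2 write@4
I2 mul r3: issue@3 deps=(None,None) exec_start@3 write@4
I3 add r3: issue@4 deps=(2,None) exec_start@4 write@5

Answer: 2 4 4 5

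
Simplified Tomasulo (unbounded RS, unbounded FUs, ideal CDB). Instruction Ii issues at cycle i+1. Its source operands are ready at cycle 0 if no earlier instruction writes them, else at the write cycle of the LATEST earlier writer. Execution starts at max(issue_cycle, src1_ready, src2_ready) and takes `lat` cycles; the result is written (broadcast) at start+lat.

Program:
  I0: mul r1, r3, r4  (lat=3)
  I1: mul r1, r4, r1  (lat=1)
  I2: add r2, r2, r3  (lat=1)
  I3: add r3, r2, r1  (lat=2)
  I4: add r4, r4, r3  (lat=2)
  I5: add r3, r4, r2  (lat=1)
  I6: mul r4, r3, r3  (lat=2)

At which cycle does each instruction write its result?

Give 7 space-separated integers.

I0 mul r1: issue@1 deps=(None,None) exec_start@1 write@4
I1 mul r1: issue@2 deps=(None,0) exec_start@4 write@5
I2 add r2: issue@3 deps=(None,None) exec_start@3 write@4
I3 add r3: issue@4 deps=(2,1) exec_start@5 write@7
I4 add r4: issue@5 deps=(None,3) exec_start@7 write@9
I5 add r3: issue@6 deps=(4,2) exec_start@9 write@10
I6 mul r4: issue@7 deps=(5,5) exec_start@10 write@12

Answer: 4 5 4 7 9 10 12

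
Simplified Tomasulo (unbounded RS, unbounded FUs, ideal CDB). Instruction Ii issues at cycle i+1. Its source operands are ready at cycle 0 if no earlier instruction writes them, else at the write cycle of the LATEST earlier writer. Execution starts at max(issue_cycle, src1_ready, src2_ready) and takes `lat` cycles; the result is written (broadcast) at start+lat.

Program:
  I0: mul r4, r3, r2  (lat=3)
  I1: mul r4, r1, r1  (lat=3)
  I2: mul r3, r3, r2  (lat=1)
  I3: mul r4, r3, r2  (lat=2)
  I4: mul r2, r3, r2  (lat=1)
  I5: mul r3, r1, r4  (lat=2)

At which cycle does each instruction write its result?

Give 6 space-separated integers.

Answer: 4 5 4 6 6 8

Derivation:
I0 mul r4: issue@1 deps=(None,None) exec_start@1 write@4
I1 mul r4: issue@2 deps=(None,None) exec_start@2 write@5
I2 mul r3: issue@3 deps=(None,None) exec_start@3 write@4
I3 mul r4: issue@4 deps=(2,None) exec_start@4 write@6
I4 mul r2: issue@5 deps=(2,None) exec_start@5 write@6
I5 mul r3: issue@6 deps=(None,3) exec_start@6 write@8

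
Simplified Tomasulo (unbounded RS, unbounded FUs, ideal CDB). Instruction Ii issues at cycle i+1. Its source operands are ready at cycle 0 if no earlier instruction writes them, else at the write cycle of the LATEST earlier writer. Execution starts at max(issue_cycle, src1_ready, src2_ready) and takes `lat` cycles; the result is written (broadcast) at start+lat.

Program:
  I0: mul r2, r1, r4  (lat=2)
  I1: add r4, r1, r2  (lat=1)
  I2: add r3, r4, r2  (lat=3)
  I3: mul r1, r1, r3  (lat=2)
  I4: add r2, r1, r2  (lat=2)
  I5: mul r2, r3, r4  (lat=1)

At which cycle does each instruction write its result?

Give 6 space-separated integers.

Answer: 3 4 7 9 11 8

Derivation:
I0 mul r2: issue@1 deps=(None,None) exec_start@1 write@3
I1 add r4: issue@2 deps=(None,0) exec_start@3 write@4
I2 add r3: issue@3 deps=(1,0) exec_start@4 write@7
I3 mul r1: issue@4 deps=(None,2) exec_start@7 write@9
I4 add r2: issue@5 deps=(3,0) exec_start@9 write@11
I5 mul r2: issue@6 deps=(2,1) exec_start@7 write@8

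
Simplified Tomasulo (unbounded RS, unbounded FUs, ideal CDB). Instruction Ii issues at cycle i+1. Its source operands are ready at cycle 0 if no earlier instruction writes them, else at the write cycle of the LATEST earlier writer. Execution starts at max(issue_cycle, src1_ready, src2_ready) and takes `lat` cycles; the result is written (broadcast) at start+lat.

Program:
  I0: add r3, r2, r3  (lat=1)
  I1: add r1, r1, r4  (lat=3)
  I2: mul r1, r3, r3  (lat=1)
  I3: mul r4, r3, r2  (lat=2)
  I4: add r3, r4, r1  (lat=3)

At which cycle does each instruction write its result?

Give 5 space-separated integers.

I0 add r3: issue@1 deps=(None,None) exec_start@1 write@2
I1 add r1: issue@2 deps=(None,None) exec_start@2 write@5
I2 mul r1: issue@3 deps=(0,0) exec_start@3 write@4
I3 mul r4: issue@4 deps=(0,None) exec_start@4 write@6
I4 add r3: issue@5 deps=(3,2) exec_start@6 write@9

Answer: 2 5 4 6 9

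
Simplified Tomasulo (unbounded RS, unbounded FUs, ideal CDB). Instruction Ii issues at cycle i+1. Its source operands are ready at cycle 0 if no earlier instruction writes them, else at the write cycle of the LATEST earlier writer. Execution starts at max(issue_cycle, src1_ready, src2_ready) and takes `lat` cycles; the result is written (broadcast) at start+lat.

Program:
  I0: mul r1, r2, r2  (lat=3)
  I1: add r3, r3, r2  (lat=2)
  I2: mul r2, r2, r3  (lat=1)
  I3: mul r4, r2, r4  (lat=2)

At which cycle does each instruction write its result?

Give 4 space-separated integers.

Answer: 4 4 5 7

Derivation:
I0 mul r1: issue@1 deps=(None,None) exec_start@1 write@4
I1 add r3: issue@2 deps=(None,None) exec_start@2 write@4
I2 mul r2: issue@3 deps=(None,1) exec_start@4 write@5
I3 mul r4: issue@4 deps=(2,None) exec_start@5 write@7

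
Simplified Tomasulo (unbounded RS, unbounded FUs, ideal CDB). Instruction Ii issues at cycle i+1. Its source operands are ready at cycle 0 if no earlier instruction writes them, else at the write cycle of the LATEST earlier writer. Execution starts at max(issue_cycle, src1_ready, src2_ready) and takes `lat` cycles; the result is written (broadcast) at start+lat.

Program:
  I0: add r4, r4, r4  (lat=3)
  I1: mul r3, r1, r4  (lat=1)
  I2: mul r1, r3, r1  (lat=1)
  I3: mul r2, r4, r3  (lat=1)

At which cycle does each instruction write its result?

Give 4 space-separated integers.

Answer: 4 5 6 6

Derivation:
I0 add r4: issue@1 deps=(None,None) exec_start@1 write@4
I1 mul r3: issue@2 deps=(None,0) exec_start@4 write@5
I2 mul r1: issue@3 deps=(1,None) exec_start@5 write@6
I3 mul r2: issue@4 deps=(0,1) exec_start@5 write@6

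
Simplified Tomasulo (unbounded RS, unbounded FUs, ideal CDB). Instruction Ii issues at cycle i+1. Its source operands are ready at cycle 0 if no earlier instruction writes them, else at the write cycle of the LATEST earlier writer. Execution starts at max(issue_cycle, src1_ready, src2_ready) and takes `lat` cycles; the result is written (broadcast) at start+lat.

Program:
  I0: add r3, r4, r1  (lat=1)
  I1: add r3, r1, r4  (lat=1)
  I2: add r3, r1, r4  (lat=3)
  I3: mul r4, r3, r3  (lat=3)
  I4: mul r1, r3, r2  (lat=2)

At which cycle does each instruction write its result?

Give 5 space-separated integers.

Answer: 2 3 6 9 8

Derivation:
I0 add r3: issue@1 deps=(None,None) exec_start@1 write@2
I1 add r3: issue@2 deps=(None,None) exec_start@2 write@3
I2 add r3: issue@3 deps=(None,None) exec_start@3 write@6
I3 mul r4: issue@4 deps=(2,2) exec_start@6 write@9
I4 mul r1: issue@5 deps=(2,None) exec_start@6 write@8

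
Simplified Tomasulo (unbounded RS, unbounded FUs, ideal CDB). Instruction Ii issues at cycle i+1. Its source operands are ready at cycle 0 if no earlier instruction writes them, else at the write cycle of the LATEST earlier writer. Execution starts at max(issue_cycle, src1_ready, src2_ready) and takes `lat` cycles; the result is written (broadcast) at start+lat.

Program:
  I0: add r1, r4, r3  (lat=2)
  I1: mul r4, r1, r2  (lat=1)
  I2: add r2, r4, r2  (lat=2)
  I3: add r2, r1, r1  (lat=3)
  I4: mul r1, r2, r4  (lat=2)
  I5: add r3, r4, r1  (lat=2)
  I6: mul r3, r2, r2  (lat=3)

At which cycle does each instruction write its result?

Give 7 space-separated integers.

I0 add r1: issue@1 deps=(None,None) exec_start@1 write@3
I1 mul r4: issue@2 deps=(0,None) exec_start@3 write@4
I2 add r2: issue@3 deps=(1,None) exec_start@4 write@6
I3 add r2: issue@4 deps=(0,0) exec_start@4 write@7
I4 mul r1: issue@5 deps=(3,1) exec_start@7 write@9
I5 add r3: issue@6 deps=(1,4) exec_start@9 write@11
I6 mul r3: issue@7 deps=(3,3) exec_start@7 write@10

Answer: 3 4 6 7 9 11 10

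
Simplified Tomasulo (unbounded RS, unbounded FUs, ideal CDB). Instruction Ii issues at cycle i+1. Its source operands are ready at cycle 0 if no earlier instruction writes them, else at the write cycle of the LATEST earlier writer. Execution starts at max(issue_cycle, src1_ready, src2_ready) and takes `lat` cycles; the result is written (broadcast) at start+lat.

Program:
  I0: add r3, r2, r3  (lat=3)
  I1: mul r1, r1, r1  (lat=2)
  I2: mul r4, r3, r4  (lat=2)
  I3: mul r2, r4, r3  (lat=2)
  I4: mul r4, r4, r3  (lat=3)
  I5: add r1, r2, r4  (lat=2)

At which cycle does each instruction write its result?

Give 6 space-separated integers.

I0 add r3: issue@1 deps=(None,None) exec_start@1 write@4
I1 mul r1: issue@2 deps=(None,None) exec_start@2 write@4
I2 mul r4: issue@3 deps=(0,None) exec_start@4 write@6
I3 mul r2: issue@4 deps=(2,0) exec_start@6 write@8
I4 mul r4: issue@5 deps=(2,0) exec_start@6 write@9
I5 add r1: issue@6 deps=(3,4) exec_start@9 write@11

Answer: 4 4 6 8 9 11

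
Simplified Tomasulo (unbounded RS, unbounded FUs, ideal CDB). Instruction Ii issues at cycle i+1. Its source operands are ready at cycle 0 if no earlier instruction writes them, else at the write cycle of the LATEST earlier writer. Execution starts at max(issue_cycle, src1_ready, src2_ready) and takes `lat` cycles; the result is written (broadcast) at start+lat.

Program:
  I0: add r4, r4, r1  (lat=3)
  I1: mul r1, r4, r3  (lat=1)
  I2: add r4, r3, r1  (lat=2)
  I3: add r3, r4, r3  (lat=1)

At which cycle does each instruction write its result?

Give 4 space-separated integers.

I0 add r4: issue@1 deps=(None,None) exec_start@1 write@4
I1 mul r1: issue@2 deps=(0,None) exec_start@4 write@5
I2 add r4: issue@3 deps=(None,1) exec_start@5 write@7
I3 add r3: issue@4 deps=(2,None) exec_start@7 write@8

Answer: 4 5 7 8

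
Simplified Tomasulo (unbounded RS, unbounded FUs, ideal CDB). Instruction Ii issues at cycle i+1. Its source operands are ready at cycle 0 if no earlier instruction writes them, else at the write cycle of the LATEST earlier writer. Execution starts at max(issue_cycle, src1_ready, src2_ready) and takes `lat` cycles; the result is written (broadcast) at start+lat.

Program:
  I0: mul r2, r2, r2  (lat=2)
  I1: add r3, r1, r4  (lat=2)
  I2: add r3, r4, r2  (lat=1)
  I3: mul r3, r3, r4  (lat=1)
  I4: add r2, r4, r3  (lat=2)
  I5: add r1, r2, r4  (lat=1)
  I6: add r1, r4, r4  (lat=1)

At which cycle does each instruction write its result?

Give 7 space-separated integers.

I0 mul r2: issue@1 deps=(None,None) exec_start@1 write@3
I1 add r3: issue@2 deps=(None,None) exec_start@2 write@4
I2 add r3: issue@3 deps=(None,0) exec_start@3 write@4
I3 mul r3: issue@4 deps=(2,None) exec_start@4 write@5
I4 add r2: issue@5 deps=(None,3) exec_start@5 write@7
I5 add r1: issue@6 deps=(4,None) exec_start@7 write@8
I6 add r1: issue@7 deps=(None,None) exec_start@7 write@8

Answer: 3 4 4 5 7 8 8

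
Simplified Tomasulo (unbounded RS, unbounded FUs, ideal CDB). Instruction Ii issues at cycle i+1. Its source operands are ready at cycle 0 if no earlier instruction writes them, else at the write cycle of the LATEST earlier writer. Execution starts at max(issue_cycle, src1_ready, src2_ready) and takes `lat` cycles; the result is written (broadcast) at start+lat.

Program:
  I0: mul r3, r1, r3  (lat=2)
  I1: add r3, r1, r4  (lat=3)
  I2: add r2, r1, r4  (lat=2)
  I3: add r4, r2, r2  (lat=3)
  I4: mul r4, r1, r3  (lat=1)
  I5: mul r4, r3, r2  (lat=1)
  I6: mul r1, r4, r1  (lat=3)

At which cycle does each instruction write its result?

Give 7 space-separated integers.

Answer: 3 5 5 8 6 7 10

Derivation:
I0 mul r3: issue@1 deps=(None,None) exec_start@1 write@3
I1 add r3: issue@2 deps=(None,None) exec_start@2 write@5
I2 add r2: issue@3 deps=(None,None) exec_start@3 write@5
I3 add r4: issue@4 deps=(2,2) exec_start@5 write@8
I4 mul r4: issue@5 deps=(None,1) exec_start@5 write@6
I5 mul r4: issue@6 deps=(1,2) exec_start@6 write@7
I6 mul r1: issue@7 deps=(5,None) exec_start@7 write@10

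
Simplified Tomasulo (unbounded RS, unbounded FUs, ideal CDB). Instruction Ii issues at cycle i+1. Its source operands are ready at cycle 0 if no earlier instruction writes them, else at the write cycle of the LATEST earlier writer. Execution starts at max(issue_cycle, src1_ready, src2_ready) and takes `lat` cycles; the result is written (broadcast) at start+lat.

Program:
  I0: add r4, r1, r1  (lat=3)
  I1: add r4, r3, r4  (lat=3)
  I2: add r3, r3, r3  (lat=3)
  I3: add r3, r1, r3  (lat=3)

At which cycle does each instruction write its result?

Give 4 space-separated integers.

Answer: 4 7 6 9

Derivation:
I0 add r4: issue@1 deps=(None,None) exec_start@1 write@4
I1 add r4: issue@2 deps=(None,0) exec_start@4 write@7
I2 add r3: issue@3 deps=(None,None) exec_start@3 write@6
I3 add r3: issue@4 deps=(None,2) exec_start@6 write@9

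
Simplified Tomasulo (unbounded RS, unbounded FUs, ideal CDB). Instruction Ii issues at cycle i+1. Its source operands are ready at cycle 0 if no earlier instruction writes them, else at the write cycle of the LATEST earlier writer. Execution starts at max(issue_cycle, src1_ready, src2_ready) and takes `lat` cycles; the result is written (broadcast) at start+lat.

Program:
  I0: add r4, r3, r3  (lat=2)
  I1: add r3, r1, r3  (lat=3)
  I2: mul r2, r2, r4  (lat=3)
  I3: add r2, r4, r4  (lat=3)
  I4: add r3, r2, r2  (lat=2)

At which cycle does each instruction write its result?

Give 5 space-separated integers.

I0 add r4: issue@1 deps=(None,None) exec_start@1 write@3
I1 add r3: issue@2 deps=(None,None) exec_start@2 write@5
I2 mul r2: issue@3 deps=(None,0) exec_start@3 write@6
I3 add r2: issue@4 deps=(0,0) exec_start@4 write@7
I4 add r3: issue@5 deps=(3,3) exec_start@7 write@9

Answer: 3 5 6 7 9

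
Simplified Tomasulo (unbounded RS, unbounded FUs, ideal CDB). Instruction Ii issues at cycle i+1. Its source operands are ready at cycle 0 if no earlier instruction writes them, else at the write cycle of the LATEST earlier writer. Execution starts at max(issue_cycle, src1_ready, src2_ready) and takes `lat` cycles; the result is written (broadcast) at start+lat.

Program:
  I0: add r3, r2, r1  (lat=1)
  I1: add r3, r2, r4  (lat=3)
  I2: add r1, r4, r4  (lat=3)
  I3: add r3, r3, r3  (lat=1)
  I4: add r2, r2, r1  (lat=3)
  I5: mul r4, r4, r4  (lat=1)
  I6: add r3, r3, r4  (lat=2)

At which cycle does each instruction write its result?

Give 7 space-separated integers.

I0 add r3: issue@1 deps=(None,None) exec_start@1 write@2
I1 add r3: issue@2 deps=(None,None) exec_start@2 write@5
I2 add r1: issue@3 deps=(None,None) exec_start@3 write@6
I3 add r3: issue@4 deps=(1,1) exec_start@5 write@6
I4 add r2: issue@5 deps=(None,2) exec_start@6 write@9
I5 mul r4: issue@6 deps=(None,None) exec_start@6 write@7
I6 add r3: issue@7 deps=(3,5) exec_start@7 write@9

Answer: 2 5 6 6 9 7 9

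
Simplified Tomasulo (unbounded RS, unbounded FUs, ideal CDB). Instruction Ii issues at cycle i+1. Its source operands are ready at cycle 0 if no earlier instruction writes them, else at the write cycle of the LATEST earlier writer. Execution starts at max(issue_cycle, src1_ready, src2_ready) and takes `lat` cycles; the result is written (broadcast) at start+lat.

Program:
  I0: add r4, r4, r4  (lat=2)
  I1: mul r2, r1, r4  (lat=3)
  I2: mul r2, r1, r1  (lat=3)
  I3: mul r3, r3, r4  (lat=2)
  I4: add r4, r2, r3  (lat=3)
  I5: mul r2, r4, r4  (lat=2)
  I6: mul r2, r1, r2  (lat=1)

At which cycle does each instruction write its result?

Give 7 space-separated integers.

Answer: 3 6 6 6 9 11 12

Derivation:
I0 add r4: issue@1 deps=(None,None) exec_start@1 write@3
I1 mul r2: issue@2 deps=(None,0) exec_start@3 write@6
I2 mul r2: issue@3 deps=(None,None) exec_start@3 write@6
I3 mul r3: issue@4 deps=(None,0) exec_start@4 write@6
I4 add r4: issue@5 deps=(2,3) exec_start@6 write@9
I5 mul r2: issue@6 deps=(4,4) exec_start@9 write@11
I6 mul r2: issue@7 deps=(None,5) exec_start@11 write@12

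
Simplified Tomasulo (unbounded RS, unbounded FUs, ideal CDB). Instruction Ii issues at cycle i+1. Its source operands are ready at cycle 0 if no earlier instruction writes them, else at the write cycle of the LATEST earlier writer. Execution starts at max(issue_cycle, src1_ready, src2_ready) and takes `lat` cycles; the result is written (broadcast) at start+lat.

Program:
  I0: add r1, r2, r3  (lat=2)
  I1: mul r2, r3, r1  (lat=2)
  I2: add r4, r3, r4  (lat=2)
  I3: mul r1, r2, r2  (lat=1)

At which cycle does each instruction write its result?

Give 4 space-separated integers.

Answer: 3 5 5 6

Derivation:
I0 add r1: issue@1 deps=(None,None) exec_start@1 write@3
I1 mul r2: issue@2 deps=(None,0) exec_start@3 write@5
I2 add r4: issue@3 deps=(None,None) exec_start@3 write@5
I3 mul r1: issue@4 deps=(1,1) exec_start@5 write@6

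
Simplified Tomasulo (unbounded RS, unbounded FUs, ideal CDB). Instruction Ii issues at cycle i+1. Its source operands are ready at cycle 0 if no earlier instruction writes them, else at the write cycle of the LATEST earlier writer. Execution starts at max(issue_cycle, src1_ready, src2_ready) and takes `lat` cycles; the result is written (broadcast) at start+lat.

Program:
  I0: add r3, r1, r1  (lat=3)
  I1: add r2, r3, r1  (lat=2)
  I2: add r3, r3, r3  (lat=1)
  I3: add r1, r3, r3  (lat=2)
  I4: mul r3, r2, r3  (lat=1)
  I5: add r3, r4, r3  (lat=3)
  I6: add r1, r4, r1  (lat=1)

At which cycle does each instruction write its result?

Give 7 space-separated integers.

I0 add r3: issue@1 deps=(None,None) exec_start@1 write@4
I1 add r2: issue@2 deps=(0,None) exec_start@4 write@6
I2 add r3: issue@3 deps=(0,0) exec_start@4 write@5
I3 add r1: issue@4 deps=(2,2) exec_start@5 write@7
I4 mul r3: issue@5 deps=(1,2) exec_start@6 write@7
I5 add r3: issue@6 deps=(None,4) exec_start@7 write@10
I6 add r1: issue@7 deps=(None,3) exec_start@7 write@8

Answer: 4 6 5 7 7 10 8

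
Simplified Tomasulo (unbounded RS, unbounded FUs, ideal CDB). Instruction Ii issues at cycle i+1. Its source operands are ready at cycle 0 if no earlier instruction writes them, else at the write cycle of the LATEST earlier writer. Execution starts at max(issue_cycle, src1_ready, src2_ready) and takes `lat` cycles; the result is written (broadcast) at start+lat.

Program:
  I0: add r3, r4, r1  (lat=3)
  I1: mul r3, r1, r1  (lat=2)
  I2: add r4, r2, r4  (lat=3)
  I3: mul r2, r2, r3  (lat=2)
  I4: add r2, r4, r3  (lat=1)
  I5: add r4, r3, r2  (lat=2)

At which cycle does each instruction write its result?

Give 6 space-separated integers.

I0 add r3: issue@1 deps=(None,None) exec_start@1 write@4
I1 mul r3: issue@2 deps=(None,None) exec_start@2 write@4
I2 add r4: issue@3 deps=(None,None) exec_start@3 write@6
I3 mul r2: issue@4 deps=(None,1) exec_start@4 write@6
I4 add r2: issue@5 deps=(2,1) exec_start@6 write@7
I5 add r4: issue@6 deps=(1,4) exec_start@7 write@9

Answer: 4 4 6 6 7 9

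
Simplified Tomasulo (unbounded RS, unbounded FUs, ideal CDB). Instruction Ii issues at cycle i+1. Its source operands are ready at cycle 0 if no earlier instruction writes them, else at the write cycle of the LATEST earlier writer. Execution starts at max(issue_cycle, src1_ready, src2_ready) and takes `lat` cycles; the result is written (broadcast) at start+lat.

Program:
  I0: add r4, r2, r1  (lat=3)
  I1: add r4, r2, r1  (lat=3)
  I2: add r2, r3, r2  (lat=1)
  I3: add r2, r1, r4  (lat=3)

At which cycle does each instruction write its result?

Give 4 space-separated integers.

I0 add r4: issue@1 deps=(None,None) exec_start@1 write@4
I1 add r4: issue@2 deps=(None,None) exec_start@2 write@5
I2 add r2: issue@3 deps=(None,None) exec_start@3 write@4
I3 add r2: issue@4 deps=(None,1) exec_start@5 write@8

Answer: 4 5 4 8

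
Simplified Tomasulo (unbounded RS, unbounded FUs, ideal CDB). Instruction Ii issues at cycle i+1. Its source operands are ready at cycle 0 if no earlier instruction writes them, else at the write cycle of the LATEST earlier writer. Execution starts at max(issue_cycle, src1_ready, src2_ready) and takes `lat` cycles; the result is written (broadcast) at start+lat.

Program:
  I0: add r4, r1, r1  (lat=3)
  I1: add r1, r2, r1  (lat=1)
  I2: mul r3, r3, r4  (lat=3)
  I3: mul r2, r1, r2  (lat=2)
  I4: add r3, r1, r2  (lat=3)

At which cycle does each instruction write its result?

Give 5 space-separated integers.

I0 add r4: issue@1 deps=(None,None) exec_start@1 write@4
I1 add r1: issue@2 deps=(None,None) exec_start@2 write@3
I2 mul r3: issue@3 deps=(None,0) exec_start@4 write@7
I3 mul r2: issue@4 deps=(1,None) exec_start@4 write@6
I4 add r3: issue@5 deps=(1,3) exec_start@6 write@9

Answer: 4 3 7 6 9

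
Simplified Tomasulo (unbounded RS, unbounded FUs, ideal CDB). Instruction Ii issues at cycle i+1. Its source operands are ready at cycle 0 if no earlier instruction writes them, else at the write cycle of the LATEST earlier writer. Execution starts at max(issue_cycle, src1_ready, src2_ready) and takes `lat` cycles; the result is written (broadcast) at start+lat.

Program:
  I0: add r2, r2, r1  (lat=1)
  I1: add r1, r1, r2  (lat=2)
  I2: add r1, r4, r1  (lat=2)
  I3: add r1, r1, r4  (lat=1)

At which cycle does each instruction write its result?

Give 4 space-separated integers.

I0 add r2: issue@1 deps=(None,None) exec_start@1 write@2
I1 add r1: issue@2 deps=(None,0) exec_start@2 write@4
I2 add r1: issue@3 deps=(None,1) exec_start@4 write@6
I3 add r1: issue@4 deps=(2,None) exec_start@6 write@7

Answer: 2 4 6 7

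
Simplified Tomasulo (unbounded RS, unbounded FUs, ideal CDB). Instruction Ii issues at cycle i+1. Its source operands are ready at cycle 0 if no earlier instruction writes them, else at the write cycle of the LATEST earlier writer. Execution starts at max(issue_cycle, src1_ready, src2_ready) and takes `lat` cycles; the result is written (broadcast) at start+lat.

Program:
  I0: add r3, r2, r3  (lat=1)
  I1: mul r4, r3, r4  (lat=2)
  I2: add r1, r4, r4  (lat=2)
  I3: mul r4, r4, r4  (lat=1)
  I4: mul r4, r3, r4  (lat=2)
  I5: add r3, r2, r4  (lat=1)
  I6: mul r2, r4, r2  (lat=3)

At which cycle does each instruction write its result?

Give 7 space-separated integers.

Answer: 2 4 6 5 7 8 10

Derivation:
I0 add r3: issue@1 deps=(None,None) exec_start@1 write@2
I1 mul r4: issue@2 deps=(0,None) exec_start@2 write@4
I2 add r1: issue@3 deps=(1,1) exec_start@4 write@6
I3 mul r4: issue@4 deps=(1,1) exec_start@4 write@5
I4 mul r4: issue@5 deps=(0,3) exec_start@5 write@7
I5 add r3: issue@6 deps=(None,4) exec_start@7 write@8
I6 mul r2: issue@7 deps=(4,None) exec_start@7 write@10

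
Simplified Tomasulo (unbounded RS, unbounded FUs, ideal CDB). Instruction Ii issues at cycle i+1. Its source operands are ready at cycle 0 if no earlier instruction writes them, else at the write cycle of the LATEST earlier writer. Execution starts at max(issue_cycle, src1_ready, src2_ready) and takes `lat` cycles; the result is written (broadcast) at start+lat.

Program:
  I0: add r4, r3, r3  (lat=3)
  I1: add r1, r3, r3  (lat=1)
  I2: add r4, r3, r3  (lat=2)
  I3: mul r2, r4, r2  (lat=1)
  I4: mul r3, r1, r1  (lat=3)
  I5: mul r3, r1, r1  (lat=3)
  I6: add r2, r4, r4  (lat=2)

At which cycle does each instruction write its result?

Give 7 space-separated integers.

Answer: 4 3 5 6 8 9 9

Derivation:
I0 add r4: issue@1 deps=(None,None) exec_start@1 write@4
I1 add r1: issue@2 deps=(None,None) exec_start@2 write@3
I2 add r4: issue@3 deps=(None,None) exec_start@3 write@5
I3 mul r2: issue@4 deps=(2,None) exec_start@5 write@6
I4 mul r3: issue@5 deps=(1,1) exec_start@5 write@8
I5 mul r3: issue@6 deps=(1,1) exec_start@6 write@9
I6 add r2: issue@7 deps=(2,2) exec_start@7 write@9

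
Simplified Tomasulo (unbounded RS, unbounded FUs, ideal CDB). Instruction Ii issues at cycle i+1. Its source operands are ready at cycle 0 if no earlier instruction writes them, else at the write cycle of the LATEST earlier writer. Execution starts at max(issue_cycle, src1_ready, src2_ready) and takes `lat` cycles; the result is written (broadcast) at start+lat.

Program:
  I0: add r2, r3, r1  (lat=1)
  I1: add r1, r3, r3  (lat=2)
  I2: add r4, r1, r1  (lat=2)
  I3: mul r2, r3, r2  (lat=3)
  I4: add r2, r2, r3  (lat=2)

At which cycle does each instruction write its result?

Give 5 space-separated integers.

Answer: 2 4 6 7 9

Derivation:
I0 add r2: issue@1 deps=(None,None) exec_start@1 write@2
I1 add r1: issue@2 deps=(None,None) exec_start@2 write@4
I2 add r4: issue@3 deps=(1,1) exec_start@4 write@6
I3 mul r2: issue@4 deps=(None,0) exec_start@4 write@7
I4 add r2: issue@5 deps=(3,None) exec_start@7 write@9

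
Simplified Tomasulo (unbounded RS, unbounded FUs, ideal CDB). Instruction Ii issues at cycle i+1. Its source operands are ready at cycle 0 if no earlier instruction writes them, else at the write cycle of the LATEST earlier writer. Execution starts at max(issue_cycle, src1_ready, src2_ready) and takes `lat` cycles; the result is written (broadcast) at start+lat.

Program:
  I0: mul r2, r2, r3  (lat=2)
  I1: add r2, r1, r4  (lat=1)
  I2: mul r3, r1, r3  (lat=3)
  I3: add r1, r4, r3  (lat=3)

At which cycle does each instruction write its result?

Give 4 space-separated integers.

I0 mul r2: issue@1 deps=(None,None) exec_start@1 write@3
I1 add r2: issue@2 deps=(None,None) exec_start@2 write@3
I2 mul r3: issue@3 deps=(None,None) exec_start@3 write@6
I3 add r1: issue@4 deps=(None,2) exec_start@6 write@9

Answer: 3 3 6 9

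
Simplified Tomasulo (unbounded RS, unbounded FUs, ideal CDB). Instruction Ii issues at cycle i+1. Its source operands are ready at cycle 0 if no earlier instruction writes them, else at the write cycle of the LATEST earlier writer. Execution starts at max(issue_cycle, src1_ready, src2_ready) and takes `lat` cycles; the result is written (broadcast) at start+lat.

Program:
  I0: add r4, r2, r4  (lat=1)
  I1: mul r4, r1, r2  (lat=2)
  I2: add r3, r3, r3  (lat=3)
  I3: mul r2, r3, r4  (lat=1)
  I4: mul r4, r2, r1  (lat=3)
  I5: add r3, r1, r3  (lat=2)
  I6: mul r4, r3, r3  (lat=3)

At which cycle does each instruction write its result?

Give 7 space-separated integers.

I0 add r4: issue@1 deps=(None,None) exec_start@1 write@2
I1 mul r4: issue@2 deps=(None,None) exec_start@2 write@4
I2 add r3: issue@3 deps=(None,None) exec_start@3 write@6
I3 mul r2: issue@4 deps=(2,1) exec_start@6 write@7
I4 mul r4: issue@5 deps=(3,None) exec_start@7 write@10
I5 add r3: issue@6 deps=(None,2) exec_start@6 write@8
I6 mul r4: issue@7 deps=(5,5) exec_start@8 write@11

Answer: 2 4 6 7 10 8 11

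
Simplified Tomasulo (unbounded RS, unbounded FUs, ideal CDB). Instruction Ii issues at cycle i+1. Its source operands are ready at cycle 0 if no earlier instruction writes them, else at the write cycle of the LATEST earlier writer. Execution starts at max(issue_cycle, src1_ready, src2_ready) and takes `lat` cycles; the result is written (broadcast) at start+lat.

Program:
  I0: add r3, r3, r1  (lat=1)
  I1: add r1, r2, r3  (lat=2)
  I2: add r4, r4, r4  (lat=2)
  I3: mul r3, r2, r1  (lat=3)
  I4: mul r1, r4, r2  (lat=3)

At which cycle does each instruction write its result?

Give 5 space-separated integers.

Answer: 2 4 5 7 8

Derivation:
I0 add r3: issue@1 deps=(None,None) exec_start@1 write@2
I1 add r1: issue@2 deps=(None,0) exec_start@2 write@4
I2 add r4: issue@3 deps=(None,None) exec_start@3 write@5
I3 mul r3: issue@4 deps=(None,1) exec_start@4 write@7
I4 mul r1: issue@5 deps=(2,None) exec_start@5 write@8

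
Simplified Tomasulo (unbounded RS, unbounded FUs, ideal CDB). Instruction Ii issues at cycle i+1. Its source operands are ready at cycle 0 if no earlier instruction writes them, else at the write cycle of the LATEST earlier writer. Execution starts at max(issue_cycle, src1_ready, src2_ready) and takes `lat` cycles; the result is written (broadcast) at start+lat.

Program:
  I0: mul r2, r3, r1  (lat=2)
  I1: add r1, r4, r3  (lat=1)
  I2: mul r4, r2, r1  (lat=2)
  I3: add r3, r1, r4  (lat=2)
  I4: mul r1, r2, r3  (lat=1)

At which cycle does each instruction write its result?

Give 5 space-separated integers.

Answer: 3 3 5 7 8

Derivation:
I0 mul r2: issue@1 deps=(None,None) exec_start@1 write@3
I1 add r1: issue@2 deps=(None,None) exec_start@2 write@3
I2 mul r4: issue@3 deps=(0,1) exec_start@3 write@5
I3 add r3: issue@4 deps=(1,2) exec_start@5 write@7
I4 mul r1: issue@5 deps=(0,3) exec_start@7 write@8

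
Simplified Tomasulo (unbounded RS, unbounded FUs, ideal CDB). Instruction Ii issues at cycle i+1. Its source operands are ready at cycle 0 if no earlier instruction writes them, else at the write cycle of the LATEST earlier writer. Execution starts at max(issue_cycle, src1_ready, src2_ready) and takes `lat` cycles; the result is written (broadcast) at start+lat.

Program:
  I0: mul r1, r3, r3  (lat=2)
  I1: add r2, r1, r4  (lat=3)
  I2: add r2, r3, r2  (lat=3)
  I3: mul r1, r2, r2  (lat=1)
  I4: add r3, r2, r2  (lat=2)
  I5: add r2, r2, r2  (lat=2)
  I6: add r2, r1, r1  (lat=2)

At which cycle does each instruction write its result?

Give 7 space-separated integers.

I0 mul r1: issue@1 deps=(None,None) exec_start@1 write@3
I1 add r2: issue@2 deps=(0,None) exec_start@3 write@6
I2 add r2: issue@3 deps=(None,1) exec_start@6 write@9
I3 mul r1: issue@4 deps=(2,2) exec_start@9 write@10
I4 add r3: issue@5 deps=(2,2) exec_start@9 write@11
I5 add r2: issue@6 deps=(2,2) exec_start@9 write@11
I6 add r2: issue@7 deps=(3,3) exec_start@10 write@12

Answer: 3 6 9 10 11 11 12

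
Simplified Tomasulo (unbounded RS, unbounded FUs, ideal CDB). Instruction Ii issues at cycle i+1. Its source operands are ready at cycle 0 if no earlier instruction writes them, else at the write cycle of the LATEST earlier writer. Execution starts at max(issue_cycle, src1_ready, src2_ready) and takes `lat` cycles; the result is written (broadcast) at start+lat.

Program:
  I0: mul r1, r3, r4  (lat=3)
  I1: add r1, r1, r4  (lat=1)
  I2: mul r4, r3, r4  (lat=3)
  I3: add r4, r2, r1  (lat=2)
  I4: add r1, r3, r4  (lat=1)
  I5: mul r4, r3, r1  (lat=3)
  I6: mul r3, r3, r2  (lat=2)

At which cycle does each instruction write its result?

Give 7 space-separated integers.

I0 mul r1: issue@1 deps=(None,None) exec_start@1 write@4
I1 add r1: issue@2 deps=(0,None) exec_start@4 write@5
I2 mul r4: issue@3 deps=(None,None) exec_start@3 write@6
I3 add r4: issue@4 deps=(None,1) exec_start@5 write@7
I4 add r1: issue@5 deps=(None,3) exec_start@7 write@8
I5 mul r4: issue@6 deps=(None,4) exec_start@8 write@11
I6 mul r3: issue@7 deps=(None,None) exec_start@7 write@9

Answer: 4 5 6 7 8 11 9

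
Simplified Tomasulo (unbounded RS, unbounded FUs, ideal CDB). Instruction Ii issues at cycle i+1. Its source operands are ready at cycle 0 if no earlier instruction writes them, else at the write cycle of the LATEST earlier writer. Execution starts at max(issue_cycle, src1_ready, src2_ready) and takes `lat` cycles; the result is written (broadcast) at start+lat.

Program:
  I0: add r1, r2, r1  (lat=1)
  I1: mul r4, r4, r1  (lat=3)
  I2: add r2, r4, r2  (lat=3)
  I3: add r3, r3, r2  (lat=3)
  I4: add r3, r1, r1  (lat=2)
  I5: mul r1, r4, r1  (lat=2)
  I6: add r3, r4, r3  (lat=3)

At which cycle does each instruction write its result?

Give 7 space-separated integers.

I0 add r1: issue@1 deps=(None,None) exec_start@1 write@2
I1 mul r4: issue@2 deps=(None,0) exec_start@2 write@5
I2 add r2: issue@3 deps=(1,None) exec_start@5 write@8
I3 add r3: issue@4 deps=(None,2) exec_start@8 write@11
I4 add r3: issue@5 deps=(0,0) exec_start@5 write@7
I5 mul r1: issue@6 deps=(1,0) exec_start@6 write@8
I6 add r3: issue@7 deps=(1,4) exec_start@7 write@10

Answer: 2 5 8 11 7 8 10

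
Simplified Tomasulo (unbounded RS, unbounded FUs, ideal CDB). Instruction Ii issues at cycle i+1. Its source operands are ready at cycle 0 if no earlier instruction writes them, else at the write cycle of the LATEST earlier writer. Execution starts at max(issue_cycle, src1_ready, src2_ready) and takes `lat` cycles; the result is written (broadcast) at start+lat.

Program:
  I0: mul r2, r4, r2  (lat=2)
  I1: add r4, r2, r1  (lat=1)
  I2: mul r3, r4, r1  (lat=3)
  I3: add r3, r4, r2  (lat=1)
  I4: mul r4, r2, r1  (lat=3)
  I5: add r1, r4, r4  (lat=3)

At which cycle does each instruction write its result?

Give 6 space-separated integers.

Answer: 3 4 7 5 8 11

Derivation:
I0 mul r2: issue@1 deps=(None,None) exec_start@1 write@3
I1 add r4: issue@2 deps=(0,None) exec_start@3 write@4
I2 mul r3: issue@3 deps=(1,None) exec_start@4 write@7
I3 add r3: issue@4 deps=(1,0) exec_start@4 write@5
I4 mul r4: issue@5 deps=(0,None) exec_start@5 write@8
I5 add r1: issue@6 deps=(4,4) exec_start@8 write@11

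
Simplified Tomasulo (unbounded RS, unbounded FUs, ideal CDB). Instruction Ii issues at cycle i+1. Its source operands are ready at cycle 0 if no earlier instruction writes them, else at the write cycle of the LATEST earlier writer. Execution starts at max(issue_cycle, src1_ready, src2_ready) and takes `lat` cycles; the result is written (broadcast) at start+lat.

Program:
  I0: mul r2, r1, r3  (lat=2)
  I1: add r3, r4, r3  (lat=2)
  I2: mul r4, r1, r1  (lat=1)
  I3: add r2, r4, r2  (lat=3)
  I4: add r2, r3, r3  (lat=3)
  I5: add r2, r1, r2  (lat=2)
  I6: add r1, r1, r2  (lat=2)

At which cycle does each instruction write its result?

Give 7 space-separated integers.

I0 mul r2: issue@1 deps=(None,None) exec_start@1 write@3
I1 add r3: issue@2 deps=(None,None) exec_start@2 write@4
I2 mul r4: issue@3 deps=(None,None) exec_start@3 write@4
I3 add r2: issue@4 deps=(2,0) exec_start@4 write@7
I4 add r2: issue@5 deps=(1,1) exec_start@5 write@8
I5 add r2: issue@6 deps=(None,4) exec_start@8 write@10
I6 add r1: issue@7 deps=(None,5) exec_start@10 write@12

Answer: 3 4 4 7 8 10 12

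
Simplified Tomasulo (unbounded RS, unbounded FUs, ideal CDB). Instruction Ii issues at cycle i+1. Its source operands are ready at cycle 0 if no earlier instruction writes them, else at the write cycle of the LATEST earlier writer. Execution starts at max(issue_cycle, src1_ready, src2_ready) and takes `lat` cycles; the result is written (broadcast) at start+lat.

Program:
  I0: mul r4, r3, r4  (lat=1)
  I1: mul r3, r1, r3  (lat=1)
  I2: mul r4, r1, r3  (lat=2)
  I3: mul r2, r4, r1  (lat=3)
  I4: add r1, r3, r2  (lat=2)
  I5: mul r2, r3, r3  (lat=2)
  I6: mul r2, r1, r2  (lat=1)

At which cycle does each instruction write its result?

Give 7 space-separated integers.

I0 mul r4: issue@1 deps=(None,None) exec_start@1 write@2
I1 mul r3: issue@2 deps=(None,None) exec_start@2 write@3
I2 mul r4: issue@3 deps=(None,1) exec_start@3 write@5
I3 mul r2: issue@4 deps=(2,None) exec_start@5 write@8
I4 add r1: issue@5 deps=(1,3) exec_start@8 write@10
I5 mul r2: issue@6 deps=(1,1) exec_start@6 write@8
I6 mul r2: issue@7 deps=(4,5) exec_start@10 write@11

Answer: 2 3 5 8 10 8 11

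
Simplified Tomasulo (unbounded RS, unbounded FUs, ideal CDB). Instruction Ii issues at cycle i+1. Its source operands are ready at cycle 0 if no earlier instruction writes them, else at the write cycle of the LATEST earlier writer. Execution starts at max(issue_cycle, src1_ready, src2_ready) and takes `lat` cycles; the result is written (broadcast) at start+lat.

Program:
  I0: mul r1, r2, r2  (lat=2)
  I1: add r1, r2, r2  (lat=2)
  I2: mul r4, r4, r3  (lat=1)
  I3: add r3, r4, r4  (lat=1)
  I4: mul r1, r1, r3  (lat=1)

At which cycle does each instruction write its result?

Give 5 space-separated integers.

Answer: 3 4 4 5 6

Derivation:
I0 mul r1: issue@1 deps=(None,None) exec_start@1 write@3
I1 add r1: issue@2 deps=(None,None) exec_start@2 write@4
I2 mul r4: issue@3 deps=(None,None) exec_start@3 write@4
I3 add r3: issue@4 deps=(2,2) exec_start@4 write@5
I4 mul r1: issue@5 deps=(1,3) exec_start@5 write@6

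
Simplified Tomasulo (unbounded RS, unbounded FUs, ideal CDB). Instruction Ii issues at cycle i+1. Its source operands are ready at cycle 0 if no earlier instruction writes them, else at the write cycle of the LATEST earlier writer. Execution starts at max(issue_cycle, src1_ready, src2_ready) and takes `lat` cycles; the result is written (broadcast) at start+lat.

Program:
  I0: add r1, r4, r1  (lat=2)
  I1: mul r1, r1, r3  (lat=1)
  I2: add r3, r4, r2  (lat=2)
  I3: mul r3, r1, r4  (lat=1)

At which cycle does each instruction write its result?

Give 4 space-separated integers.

I0 add r1: issue@1 deps=(None,None) exec_start@1 write@3
I1 mul r1: issue@2 deps=(0,None) exec_start@3 write@4
I2 add r3: issue@3 deps=(None,None) exec_start@3 write@5
I3 mul r3: issue@4 deps=(1,None) exec_start@4 write@5

Answer: 3 4 5 5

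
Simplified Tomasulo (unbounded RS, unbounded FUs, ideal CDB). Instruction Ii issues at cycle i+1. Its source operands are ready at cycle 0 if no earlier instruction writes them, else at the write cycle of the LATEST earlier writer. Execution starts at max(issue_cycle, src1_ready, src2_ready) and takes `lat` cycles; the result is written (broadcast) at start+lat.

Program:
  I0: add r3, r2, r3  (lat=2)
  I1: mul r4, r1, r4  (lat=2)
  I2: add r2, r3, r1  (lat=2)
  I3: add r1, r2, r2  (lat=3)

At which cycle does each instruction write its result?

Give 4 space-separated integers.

Answer: 3 4 5 8

Derivation:
I0 add r3: issue@1 deps=(None,None) exec_start@1 write@3
I1 mul r4: issue@2 deps=(None,None) exec_start@2 write@4
I2 add r2: issue@3 deps=(0,None) exec_start@3 write@5
I3 add r1: issue@4 deps=(2,2) exec_start@5 write@8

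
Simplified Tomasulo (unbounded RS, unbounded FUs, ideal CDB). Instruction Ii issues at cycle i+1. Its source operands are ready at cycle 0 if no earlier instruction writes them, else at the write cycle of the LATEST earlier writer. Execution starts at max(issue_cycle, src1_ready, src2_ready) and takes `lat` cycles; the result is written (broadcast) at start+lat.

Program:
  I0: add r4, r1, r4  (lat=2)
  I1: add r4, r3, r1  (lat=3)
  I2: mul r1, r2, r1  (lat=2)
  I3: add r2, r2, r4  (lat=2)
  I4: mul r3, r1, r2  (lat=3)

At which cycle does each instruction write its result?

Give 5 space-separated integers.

Answer: 3 5 5 7 10

Derivation:
I0 add r4: issue@1 deps=(None,None) exec_start@1 write@3
I1 add r4: issue@2 deps=(None,None) exec_start@2 write@5
I2 mul r1: issue@3 deps=(None,None) exec_start@3 write@5
I3 add r2: issue@4 deps=(None,1) exec_start@5 write@7
I4 mul r3: issue@5 deps=(2,3) exec_start@7 write@10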